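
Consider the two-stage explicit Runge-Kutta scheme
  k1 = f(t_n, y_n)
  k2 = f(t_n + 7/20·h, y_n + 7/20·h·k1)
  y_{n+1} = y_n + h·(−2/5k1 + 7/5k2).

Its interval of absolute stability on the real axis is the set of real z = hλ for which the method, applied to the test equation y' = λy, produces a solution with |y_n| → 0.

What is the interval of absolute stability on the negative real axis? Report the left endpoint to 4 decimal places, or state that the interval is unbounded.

(-2.0408, 0).

Test eqn y'=λy, z=hλ:
  k1=λy_n ⇒ h·k1=z·y_n;  k2=λ(1+7/20z)y_n ⇒ h·k2=z(1+7/20z)y_n
  y_{n+1}/y_n = 1 − 2/5z + 7/5z(1+7/20z) = 1 + z + 49/100z²
  ⇒ R(z) = 1 + z + 49/100z².

Find x<0 with |R(x)|<1.
x=-0.81: |R|=0.5115
R=1: x+49/100x²=0 ⇒ x=−100/49=-2.0408; min R=1−1/(4·49/100)=0.4898>−1
Confirm numerically:
  x=-1.985: |R|=0.94571 <1
  x=-1.876: |R|=0.84849 <1
  x=-1.594: |R|=0.65101 <1
  x=-2.345: |R|=1.34952 >1
  x=-2.263: |R|=1.24637 >1
So |R|<1 on (-2.0408, 0).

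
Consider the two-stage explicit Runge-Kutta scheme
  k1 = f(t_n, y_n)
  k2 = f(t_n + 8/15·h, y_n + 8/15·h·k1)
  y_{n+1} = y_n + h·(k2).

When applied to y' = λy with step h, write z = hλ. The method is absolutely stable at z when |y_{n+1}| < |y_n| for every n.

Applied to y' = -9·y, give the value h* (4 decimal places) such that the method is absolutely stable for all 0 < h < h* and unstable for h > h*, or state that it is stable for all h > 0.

On y'=λy, z=hλ:
  k1=λy_n ⇒ h·k1=z·y_n;  k2=λ(1+8/15z)y_n ⇒ h·k2=z(1+8/15z)y_n
  y_{n+1}/y_n = 1 + z(1+8/15z) = 1 + z + 8/15z²
  so R(z) = 1 + z + 8/15z².

Solve |R(x)|<1 on ℝ⁻.
x=-1.34: |R|=0.6177
R=1: x+8/15x²=0 ⇒ x=−15/8=-1.8750; min R=1−1/(4·8/15)=0.5312>−1
Confirm numerically:
  x=-1.835: |R|=0.96085 <1
  x=-1.786: |R|=0.91522 <1
  x=-1.354: |R|=0.62377 <1
  x=-2.433: |R|=1.72406 >1
  x=-2.292: |R|=1.50974 >1
So |R|<1 on (-1.8750, 0).

(-1.8750,0); λ=-9 ⇒ h* = (15/8)/9 = 0.2083.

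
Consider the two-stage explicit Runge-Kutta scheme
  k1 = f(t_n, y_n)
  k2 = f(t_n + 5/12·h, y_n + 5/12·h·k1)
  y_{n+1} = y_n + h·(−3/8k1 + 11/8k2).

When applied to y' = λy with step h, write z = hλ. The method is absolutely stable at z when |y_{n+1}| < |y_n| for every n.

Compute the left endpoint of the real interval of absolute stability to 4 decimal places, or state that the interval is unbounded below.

left endpoint -1.7455.

Set f=λy, z=hλ:
  k1=λy_n ⇒ h·k1=z·y_n;  k2=λ(1+5/12z)y_n ⇒ h·k2=z(1+5/12z)y_n
  y_{n+1}/y_n = 1 − 3/8z + 11/8z(1+5/12z) = 1 + z + 55/96z²
  R(z) = 1 + z + 55/96z².

Solve |R(x)|<1 on ℝ⁻.
x=-0.46: |R|=0.6612
R=1: x+55/96x²=0 ⇒ x=−96/55=-1.7455; min R=1−1/(4·55/96)=0.5636>−1
Confirm numerically:
  x=-1.613: |R|=0.87760 <1
  x=-1.567: |R|=0.83979 <1
  x=-1.443: |R|=0.74996 <1
  x=-1.285: |R|=0.66101 <1
  x=-2.168: |R|=1.52484 >1
  x=-1.938: |R|=1.21379 >1
So |R|<1 on (-1.7455, 0).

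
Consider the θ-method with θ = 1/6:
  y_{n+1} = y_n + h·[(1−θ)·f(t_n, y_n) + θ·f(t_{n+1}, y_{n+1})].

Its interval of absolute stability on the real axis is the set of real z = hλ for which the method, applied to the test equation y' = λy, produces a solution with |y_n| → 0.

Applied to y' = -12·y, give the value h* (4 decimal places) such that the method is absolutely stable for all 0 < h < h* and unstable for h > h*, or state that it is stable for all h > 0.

(-3.0000,0); λ=-12 ⇒ h* = (3)/12 = 0.2500.

Set f=λy, z=hλ:
  y_{n+1} = y_n + z·[5/6·y_n + 1/6·y_{n+1}] ⇒ (1 − 1/6z)y_{n+1} = (1 + 5/6z)y_n
  Hence R(z) = (1 + 5/6z)/(1 − 1/6z).

Find x<0 with |R(x)|<1.
x=-0.37: |R|=0.6515
R=−1: 1+5/6x = −1+1/6x ⇒ -2/3x=2 ⇒ x=2/(-2/3)=-3.0000
Confirm numerically:
  x=-2.531: |R|=0.78010 <1
  x=-1.619: |R|=0.27497 <1
  x=-1.288: |R|=0.06037 <1
  x=-3.403: |R|=1.17143 >1
  x=-3.204: |R|=1.08866 >1
Stable set (-3.0000, 0).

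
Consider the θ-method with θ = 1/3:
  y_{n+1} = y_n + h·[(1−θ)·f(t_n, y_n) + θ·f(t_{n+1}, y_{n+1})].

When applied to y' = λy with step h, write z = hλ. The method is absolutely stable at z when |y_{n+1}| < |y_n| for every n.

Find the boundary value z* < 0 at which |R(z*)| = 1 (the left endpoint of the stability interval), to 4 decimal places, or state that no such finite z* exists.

left endpoint -6.0000.

On y'=λy, z=hλ:
  y_{n+1} = y_n + z·[2/3·y_n + 1/3·y_{n+1}] ⇒ (1 − 1/3z)y_{n+1} = (1 + 2/3z)y_n
  so R(z) = (1 + 2/3z)/(1 − 1/3z).

Solve |R(x)|<1 on ℝ⁻.
x=-1.13: |R|=0.1792
R=−1: 1+2/3x = −1+1/3x ⇒ -1/3x=2 ⇒ x=2/(-1/3)=-6.0000
Confirm numerically:
  x=-5.931: |R|=0.99227 <1
  x=-5.533: |R|=0.94527 <1
  x=-4.688: |R|=0.82934 <1
  x=-6.522: |R|=1.05482 >1
  x=-6.505: |R|=1.05313 >1
  x=-6.382: |R|=1.04072 >1
Stable set (-6.0000, 0).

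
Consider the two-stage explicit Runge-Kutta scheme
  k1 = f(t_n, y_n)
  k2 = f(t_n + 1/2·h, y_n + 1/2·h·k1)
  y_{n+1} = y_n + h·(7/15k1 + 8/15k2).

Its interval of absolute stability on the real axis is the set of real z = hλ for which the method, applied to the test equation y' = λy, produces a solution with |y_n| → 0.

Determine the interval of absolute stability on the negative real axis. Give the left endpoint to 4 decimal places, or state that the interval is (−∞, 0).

(-3.7500, 0).

With y'=λy (z=hλ):
  k1=λy_n ⇒ h·k1=z·y_n;  k2=λ(1+1/2z)y_n ⇒ h·k2=z(1+1/2z)y_n
  y_{n+1}/y_n = 1 + 7/15z + 8/15z(1+1/2z) = 1 + z + 4/15z²
  R(z) = 1 + z + 4/15z².

Solve |R(x)|<1 on ℝ⁻.
x=-0.74: |R|=0.4060
R=1: x+4/15x²=0 ⇒ x=−15/4=-3.7500; min R=1−1/(4·4/15)=0.0625>−1
Confirm numerically:
  x=-2.957: |R|=0.37469 <1
  x=-2.097: |R|=0.07564 <1
  x=-2.038: |R|=0.06959 <1
  x=-1.757: |R|=0.06621 <1
  x=-4.340: |R|=1.68283 >1
  x=-4.077: |R|=1.35551 >1
Interval (-3.7500, 0).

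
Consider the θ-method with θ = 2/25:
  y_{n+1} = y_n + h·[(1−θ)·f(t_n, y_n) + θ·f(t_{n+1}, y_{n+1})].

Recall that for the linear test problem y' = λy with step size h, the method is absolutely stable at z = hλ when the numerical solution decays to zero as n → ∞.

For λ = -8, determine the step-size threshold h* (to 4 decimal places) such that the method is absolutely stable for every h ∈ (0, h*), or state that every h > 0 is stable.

(-2.3810,0); λ=-8 ⇒ h* = (50/21)/8 = 0.2976.

With y'=λy (z=hλ):
  y_{n+1} = y_n + z·[23/25·y_n + 2/25·y_{n+1}] ⇒ (1 − 2/25z)y_{n+1} = (1 + 23/25z)y_n
  R(z) = (1 + 23/25z)/(1 − 2/25z).

Boundary: |R(x)|=1, x<0.
x=-1.62: |R|=0.4341
R=−1: 1+23/25x = −1+2/25x ⇒ -21/25x=2 ⇒ x=2/(-21/25)=-2.3810
Confirm numerically:
  x=-1.818: |R|=0.58716 <1
  x=-1.687: |R|=0.48640 <1
  x=-1.663: |R|=0.46773 <1
  x=-2.968: |R|=1.39850 >1
  x=-2.942: |R|=1.38149 >1
  x=-2.799: |R|=1.28691 >1
So |R|<1 on (-2.3810, 0).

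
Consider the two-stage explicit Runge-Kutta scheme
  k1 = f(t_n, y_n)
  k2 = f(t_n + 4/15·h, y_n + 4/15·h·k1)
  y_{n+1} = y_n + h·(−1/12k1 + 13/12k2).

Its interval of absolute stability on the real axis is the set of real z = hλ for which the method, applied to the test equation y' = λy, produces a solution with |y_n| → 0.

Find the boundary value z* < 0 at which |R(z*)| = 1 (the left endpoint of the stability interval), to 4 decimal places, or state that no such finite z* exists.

With y'=λy (z=hλ):
  k1=λy_n ⇒ h·k1=z·y_n;  k2=λ(1+4/15z)y_n ⇒ h·k2=z(1+4/15z)y_n
  y_{n+1}/y_n = 1 − 1/12z + 13/12z(1+4/15z) = 1 + z + 13/45z²
  Hence R(z) = 1 + z + 13/45z².

Need |R(x)|<1, x<0.
x=-1.39: |R|=0.1682
R=1: x+13/45x²=0 ⇒ x=−45/13=-3.4615; min R=1−1/(4·13/45)=0.1346>−1
Confirm numerically:
  x=-3.028: |R|=0.62076 <1
  x=-1.886: |R|=0.14158 <1
  x=-1.812: |R|=0.13652 <1
  x=-1.751: |R|=0.13473 <1
  x=-3.682: |R|=1.23450 >1
  x=-3.633: |R|=1.17995 >1
Interval (-3.4615, 0).

z* = -3.4615.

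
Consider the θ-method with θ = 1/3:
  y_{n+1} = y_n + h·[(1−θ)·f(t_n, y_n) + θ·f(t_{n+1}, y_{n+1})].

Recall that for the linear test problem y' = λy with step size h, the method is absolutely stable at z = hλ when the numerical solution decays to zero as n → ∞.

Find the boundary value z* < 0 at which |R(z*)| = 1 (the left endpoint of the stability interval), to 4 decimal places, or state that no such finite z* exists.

On y'=λy, z=hλ:
  y_{n+1} = y_n + z·[2/3·y_n + 1/3·y_{n+1}] ⇒ (1 − 1/3z)y_{n+1} = (1 + 2/3z)y_n
  so R(z) = (1 + 2/3z)/(1 − 1/3z).

Need |R(x)|<1, x<0.
x=-0.36: |R|=0.6786
R=−1: 1+2/3x = −1+1/3x ⇒ -1/3x=2 ⇒ x=2/(-1/3)=-6.0000
Confirm numerically:
  x=-5.643: |R|=0.95869 <1
  x=-4.366: |R|=0.77817 <1
  x=-3.355: |R|=0.58379 <1
  x=-3.041: |R|=0.51018 <1
  x=-6.417: |R|=1.04428 >1
  x=-6.086: |R|=1.00947 >1
Interval (-6.0000, 0).

z* = -6.0000.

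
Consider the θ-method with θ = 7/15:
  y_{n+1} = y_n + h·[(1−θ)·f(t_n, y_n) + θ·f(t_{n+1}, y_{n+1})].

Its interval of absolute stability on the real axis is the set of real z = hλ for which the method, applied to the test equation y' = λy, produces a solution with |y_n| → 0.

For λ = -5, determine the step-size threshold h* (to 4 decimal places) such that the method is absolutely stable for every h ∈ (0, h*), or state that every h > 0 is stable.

(-30.0000,0); λ=-5 ⇒ h* = (30)/5 = 6.0000.

With y'=λy (z=hλ):
  y_{n+1} = y_n + z·[8/15·y_n + 7/15·y_{n+1}] ⇒ (1 − 7/15z)y_{n+1} = (1 + 8/15z)y_n
  R(z) = (1 + 8/15z)/(1 − 7/15z).

Find x<0 with |R(x)|<1.
x=-1.18: |R|=0.2390
R=−1: 1+8/15x = −1+7/15x ⇒ -1/15x=2 ⇒ x=2/(-1/15)=-30.0000
Confirm numerically:
  x=-24.280: |R|=0.96907 <1
  x=-16.642: |R|=0.89841 <1
  x=-15.127: |R|=0.87697 <1
  x=-14.491: |R|=0.86680 <1
  x=-30.206: |R|=1.00091 >1
  x=-30.096: |R|=1.00043 >1
Interval (-30.0000, 0).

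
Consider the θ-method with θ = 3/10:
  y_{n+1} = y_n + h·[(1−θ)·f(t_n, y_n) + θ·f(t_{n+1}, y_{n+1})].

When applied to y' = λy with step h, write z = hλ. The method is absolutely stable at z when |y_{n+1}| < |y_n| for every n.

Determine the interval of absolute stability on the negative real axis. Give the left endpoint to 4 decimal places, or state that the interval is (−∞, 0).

(-5.0000, 0).

On y'=λy, z=hλ:
  y_{n+1} = y_n + z·[7/10·y_n + 3/10·y_{n+1}] ⇒ (1 − 3/10z)y_{n+1} = (1 + 7/10z)y_n
  so R(z) = (1 + 7/10z)/(1 − 3/10z).

Boundary: |R(x)|=1, x<0.
x=-0.82: |R|=0.3419
R=−1: 1+7/10x = −1+3/10x ⇒ -2/5x=2 ⇒ x=2/(-2/5)=-5.0000
Confirm numerically:
  x=-4.806: |R|=0.96822 <1
  x=-4.507: |R|=0.91616 <1
  x=-3.259: |R|=0.64787 <1
  x=-2.302: |R|=0.36165 <1
  x=-5.335: |R|=1.05153 >1
  x=-5.216: |R|=1.03369 >1
So |R|<1 on (-5.0000, 0).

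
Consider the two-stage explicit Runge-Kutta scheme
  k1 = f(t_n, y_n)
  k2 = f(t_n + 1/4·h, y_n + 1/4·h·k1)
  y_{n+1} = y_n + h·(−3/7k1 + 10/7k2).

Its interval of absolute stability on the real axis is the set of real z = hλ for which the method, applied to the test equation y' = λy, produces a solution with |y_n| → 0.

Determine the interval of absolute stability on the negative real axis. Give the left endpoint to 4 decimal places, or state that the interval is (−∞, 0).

z∈(-2.8000,0).

Test eqn y'=λy, z=hλ:
  k1=λy_n ⇒ h·k1=z·y_n;  k2=λ(1+1/4z)y_n ⇒ h·k2=z(1+1/4z)y_n
  y_{n+1}/y_n = 1 − 3/7z + 10/7z(1+1/4z) = 1 + z + 5/14z²
  Hence R(z) = 1 + z + 5/14z².

Find x<0 with |R(x)|<1.
x=-1.68: |R|=0.3280
R=1: x+5/14x²=0 ⇒ x=−14/5=-2.8000; min R=1−1/(4·5/14)=0.3000>−1
Confirm numerically:
  x=-2.599: |R|=0.81343 <1
  x=-1.884: |R|=0.38366 <1
  x=-1.295: |R|=0.30394 <1
  x=-3.369: |R|=1.68463 >1
  x=-3.188: |R|=1.44177 >1
So |R|<1 on (-2.8000, 0).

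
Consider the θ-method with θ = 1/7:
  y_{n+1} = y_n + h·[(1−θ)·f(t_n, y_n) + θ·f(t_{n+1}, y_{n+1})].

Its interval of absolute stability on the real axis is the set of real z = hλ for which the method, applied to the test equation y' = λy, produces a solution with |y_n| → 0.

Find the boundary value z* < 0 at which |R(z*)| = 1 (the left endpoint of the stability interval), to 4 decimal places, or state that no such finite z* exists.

left endpoint -2.8000.

Set f=λy, z=hλ:
  y_{n+1} = y_n + z·[6/7·y_n + 1/7·y_{n+1}] ⇒ (1 − 1/7z)y_{n+1} = (1 + 6/7z)y_n
  so R(z) = (1 + 6/7z)/(1 − 1/7z).

Need |R(x)|<1, x<0.
x=-0.66: |R|=0.3969
R=−1: 1+6/7x = −1+1/7x ⇒ -5/7x=2 ⇒ x=2/(-5/7)=-2.8000
Confirm numerically:
  x=-2.668: |R|=0.93173 <1
  x=-2.077: |R|=0.60174 <1
  x=-1.893: |R|=0.49005 <1
  x=-3.258: |R|=1.22324 >1
  x=-2.952: |R|=1.07637 >1
Stable set (-2.8000, 0).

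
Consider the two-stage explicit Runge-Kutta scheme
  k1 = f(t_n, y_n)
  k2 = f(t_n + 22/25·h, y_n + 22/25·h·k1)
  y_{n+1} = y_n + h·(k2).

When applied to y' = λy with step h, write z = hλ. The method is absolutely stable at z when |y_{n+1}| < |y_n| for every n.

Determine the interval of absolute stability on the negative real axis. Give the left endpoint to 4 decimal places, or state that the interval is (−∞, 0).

z∈(-1.1364,0).

Test eqn y'=λy, z=hλ:
  k1=λy_n ⇒ h·k1=z·y_n;  k2=λ(1+22/25z)y_n ⇒ h·k2=z(1+22/25z)y_n
  y_{n+1}/y_n = 1 + z(1+22/25z) = 1 + z + 22/25z²
  so R(z) = 1 + z + 22/25z².

Boundary: |R(x)|=1, x<0.
x=-1.23: |R|=1.1014
R=1: x+22/25x²=0 ⇒ x=−25/22=-1.1364; min R=1−1/(4·22/25)=0.7159>−1
Confirm numerically:
  x=-0.910: |R|=0.81873 <1
  x=-0.894: |R|=0.80933 <1
  x=-0.691: |R|=0.72918 <1
  x=-0.654: |R|=0.72239 <1
  x=-1.537: |R|=1.54188 >1
  x=-1.532: |R|=1.53338 >1
  x=-1.523: |R|=1.51819 >1
Stable set (-1.1364, 0).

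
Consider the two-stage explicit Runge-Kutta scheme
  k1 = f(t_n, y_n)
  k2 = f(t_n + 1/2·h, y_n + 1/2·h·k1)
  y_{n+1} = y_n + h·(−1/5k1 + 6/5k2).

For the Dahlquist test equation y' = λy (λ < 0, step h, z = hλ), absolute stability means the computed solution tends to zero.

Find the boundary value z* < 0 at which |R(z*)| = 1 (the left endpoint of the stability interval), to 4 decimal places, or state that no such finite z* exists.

z* = -1.6667.

With y'=λy (z=hλ):
  k1=λy_n ⇒ h·k1=z·y_n;  k2=λ(1+1/2z)y_n ⇒ h·k2=z(1+1/2z)y_n
  y_{n+1}/y_n = 1 − 1/5z + 6/5z(1+1/2z) = 1 + z + 3/5z²
  ⇒ R(z) = 1 + z + 3/5z².

Boundary: |R(x)|=1, x<0.
x=-0.34: |R|=0.7294
R=1: x+3/5x²=0 ⇒ x=−5/3=-1.6667; min R=1−1/(4·3/5)=0.5833>−1
Confirm numerically:
  x=-1.373: |R|=0.75808 <1
  x=-0.831: |R|=0.58334 <1
  x=-0.728: |R|=0.58999 <1
  x=-2.238: |R|=1.76719 >1
  x=-1.997: |R|=1.39581 >1
Interval (-1.6667, 0).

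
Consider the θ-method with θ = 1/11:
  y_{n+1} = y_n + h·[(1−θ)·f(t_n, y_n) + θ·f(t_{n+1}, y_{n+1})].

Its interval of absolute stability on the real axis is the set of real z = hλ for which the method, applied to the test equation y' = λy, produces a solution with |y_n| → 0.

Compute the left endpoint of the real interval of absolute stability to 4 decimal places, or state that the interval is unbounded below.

z* = -2.4444.

Test eqn y'=λy, z=hλ:
  y_{n+1} = y_n + z·[10/11·y_n + 1/11·y_{n+1}] ⇒ (1 − 1/11z)y_{n+1} = (1 + 10/11z)y_n
  R(z) = (1 + 10/11z)/(1 − 1/11z).

Need |R(x)|<1, x<0.
x=-1.23: |R|=0.1063
R=−1: 1+10/11x = −1+1/11x ⇒ -9/11x=2 ⇒ x=2/(-9/11)=-2.4444
Confirm numerically:
  x=-2.013: |R|=0.70161 <1
  x=-1.839: |R|=0.57559 <1
  x=-1.804: |R|=0.54983 <1
  x=-1.674: |R|=0.45290 <1
  x=-3.004: |R|=1.35961 >1
  x=-2.925: |R|=1.31059 >1
So |R|<1 on (-2.4444, 0).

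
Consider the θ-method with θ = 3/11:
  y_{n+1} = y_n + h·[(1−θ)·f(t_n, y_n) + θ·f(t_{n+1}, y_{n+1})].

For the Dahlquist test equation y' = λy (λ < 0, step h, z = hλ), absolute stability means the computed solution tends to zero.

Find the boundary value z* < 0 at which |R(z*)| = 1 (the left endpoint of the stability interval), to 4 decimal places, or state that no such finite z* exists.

With y'=λy (z=hλ):
  y_{n+1} = y_n + z·[8/11·y_n + 3/11·y_{n+1}] ⇒ (1 − 3/11z)y_{n+1} = (1 + 8/11z)y_n
  Hence R(z) = (1 + 8/11z)/(1 − 3/11z).

Find x<0 with |R(x)|<1.
x=-0.66: |R|=0.4407
R=−1: 1+8/11x = −1+3/11x ⇒ -5/11x=2 ⇒ x=2/(-5/11)=-4.4000
Confirm numerically:
  x=-3.672: |R|=0.83467 <1
  x=-3.317: |R|=0.74154 <1
  x=-2.251: |R|=0.39475 <1
  x=-4.979: |R|=1.11162 >1
  x=-4.656: |R|=1.05127 >1
Stable set (-4.4000, 0).

z* = -4.4000.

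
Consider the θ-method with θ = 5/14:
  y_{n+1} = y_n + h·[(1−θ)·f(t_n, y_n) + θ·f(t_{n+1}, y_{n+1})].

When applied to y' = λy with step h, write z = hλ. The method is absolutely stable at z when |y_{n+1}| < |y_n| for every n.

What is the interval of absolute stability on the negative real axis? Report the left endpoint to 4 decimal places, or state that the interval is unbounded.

Test eqn y'=λy, z=hλ:
  y_{n+1} = y_n + z·[9/14·y_n + 5/14·y_{n+1}] ⇒ (1 − 5/14z)y_{n+1} = (1 + 9/14z)y_n
  Hence R(z) = (1 + 9/14z)/(1 − 5/14z).

Boundary: |R(x)|=1, x<0.
x=-0.69: |R|=0.4464
R=−1: 1+9/14x = −1+5/14x ⇒ -2/7x=2 ⇒ x=2/(-2/7)=-7.0000
Confirm numerically:
  x=-6.012: |R|=0.91030 <1
  x=-4.703: |R|=0.75508 <1
  x=-4.174: |R|=0.67582 <1
  x=-3.112: |R|=0.47388 <1
  x=-7.506: |R|=1.03928 >1
  x=-7.469: |R|=1.03654 >1
Interval (-7.0000, 0).

(-7.0000, 0).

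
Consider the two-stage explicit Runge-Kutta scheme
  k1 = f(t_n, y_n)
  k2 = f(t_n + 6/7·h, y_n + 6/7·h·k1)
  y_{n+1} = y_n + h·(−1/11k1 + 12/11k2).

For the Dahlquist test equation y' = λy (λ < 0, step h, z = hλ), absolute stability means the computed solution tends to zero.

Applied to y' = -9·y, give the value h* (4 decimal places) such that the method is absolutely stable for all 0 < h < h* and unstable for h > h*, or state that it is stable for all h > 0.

(-1.0694,0); λ=-9 ⇒ h* = (77/72)/9 = 0.1188.

On y'=λy, z=hλ:
  k1=λy_n ⇒ h·k1=z·y_n;  k2=λ(1+6/7z)y_n ⇒ h·k2=z(1+6/7z)y_n
  y_{n+1}/y_n = 1 − 1/11z + 12/11z(1+6/7z) = 1 + z + 72/77z²
  so R(z) = 1 + z + 72/77z².

Solve |R(x)|<1 on ℝ⁻.
x=-1.75: |R|=2.1136
R=1: x+72/77x²=0 ⇒ x=−77/72=-1.0694; min R=1−1/(4·72/77)=0.7326>−1
Confirm numerically:
  x=-0.695: |R|=0.75666 <1
  x=-0.650: |R|=0.74506 <1
  x=-0.618: |R|=0.73912 <1
  x=-0.463: |R|=0.73745 <1
  x=-1.455: |R|=1.52456 >1
  x=-1.141: |R|=1.07634 >1
So |R|<1 on (-1.0694, 0).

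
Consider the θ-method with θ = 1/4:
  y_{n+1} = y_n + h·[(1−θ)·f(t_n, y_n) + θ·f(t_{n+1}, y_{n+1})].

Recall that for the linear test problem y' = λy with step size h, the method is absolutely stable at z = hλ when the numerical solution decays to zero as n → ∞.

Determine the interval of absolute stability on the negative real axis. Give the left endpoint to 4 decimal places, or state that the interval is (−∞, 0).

Set f=λy, z=hλ:
  y_{n+1} = y_n + z·[3/4·y_n + 1/4·y_{n+1}] ⇒ (1 − 1/4z)y_{n+1} = (1 + 3/4z)y_n
  R(z) = (1 + 3/4z)/(1 − 1/4z).

Boundary: |R(x)|=1, x<0.
x=-1.67: |R|=0.1781
R=−1: 1+3/4x = −1+1/4x ⇒ -1/2x=2 ⇒ x=2/(-1/2)=-4.0000
Confirm numerically:
  x=-3.726: |R|=0.92907 <1
  x=-2.337: |R|=0.47515 <1
  x=-1.957: |R|=0.31408 <1
  x=-4.557: |R|=1.13019 >1
  x=-4.273: |R|=1.06600 >1
  x=-4.192: |R|=1.04688 >1
Interval (-4.0000, 0).

(-4.0000, 0).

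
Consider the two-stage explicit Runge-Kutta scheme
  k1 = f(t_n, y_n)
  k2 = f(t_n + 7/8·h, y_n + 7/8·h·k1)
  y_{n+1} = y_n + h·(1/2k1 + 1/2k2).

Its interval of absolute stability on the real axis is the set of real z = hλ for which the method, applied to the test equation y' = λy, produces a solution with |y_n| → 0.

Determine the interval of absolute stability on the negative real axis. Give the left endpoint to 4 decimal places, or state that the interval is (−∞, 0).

On y'=λy, z=hλ:
  k1=λy_n ⇒ h·k1=z·y_n;  k2=λ(1+7/8z)y_n ⇒ h·k2=z(1+7/8z)y_n
  y_{n+1}/y_n = 1 + 1/2z + 1/2z(1+7/8z) = 1 + z + 7/16z²
  R(z) = 1 + z + 7/16z².

Boundary: |R(x)|=1, x<0.
x=-1.3: |R|=0.4394
R=1: x+7/16x²=0 ⇒ x=−16/7=-2.2857; min R=1−1/(4·7/16)=0.4286>−1
Confirm numerically:
  x=-2.070: |R|=0.80464 <1
  x=-1.661: |R|=0.54603 <1
  x=-1.544: |R|=0.49897 <1
  x=-2.806: |R|=1.63872 >1
  x=-2.597: |R|=1.35368 >1
  x=-2.346: |R|=1.06188 >1
Interval (-2.2857, 0).

z∈(-2.2857,0).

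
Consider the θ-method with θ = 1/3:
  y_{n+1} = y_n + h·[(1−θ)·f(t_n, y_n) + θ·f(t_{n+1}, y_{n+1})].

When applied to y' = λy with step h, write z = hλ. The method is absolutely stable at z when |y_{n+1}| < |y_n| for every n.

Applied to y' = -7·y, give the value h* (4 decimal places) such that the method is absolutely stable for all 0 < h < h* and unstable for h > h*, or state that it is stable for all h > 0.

(-6.0000,0); λ=-7 ⇒ h* = (6)/7 = 0.8571.

With y'=λy (z=hλ):
  y_{n+1} = y_n + z·[2/3·y_n + 1/3·y_{n+1}] ⇒ (1 − 1/3z)y_{n+1} = (1 + 2/3z)y_n
  ⇒ R(z) = (1 + 2/3z)/(1 − 1/3z).

Need |R(x)|<1, x<0.
x=-0.97: |R|=0.2670
R=−1: 1+2/3x = −1+1/3x ⇒ -1/3x=2 ⇒ x=2/(-1/3)=-6.0000
Confirm numerically:
  x=-5.563: |R|=0.94897 <1
  x=-4.400: |R|=0.78378 <1
  x=-3.814: |R|=0.67919 <1
  x=-6.568: |R|=1.05936 >1
  x=-6.547: |R|=1.05730 >1
  x=-6.189: |R|=1.02057 >1
Interval (-6.0000, 0).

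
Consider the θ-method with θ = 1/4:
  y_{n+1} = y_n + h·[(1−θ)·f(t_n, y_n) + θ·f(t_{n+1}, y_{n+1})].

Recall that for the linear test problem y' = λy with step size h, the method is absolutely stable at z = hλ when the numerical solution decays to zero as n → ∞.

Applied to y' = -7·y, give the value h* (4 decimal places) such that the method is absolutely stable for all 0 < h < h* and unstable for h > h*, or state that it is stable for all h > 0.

Test eqn y'=λy, z=hλ:
  y_{n+1} = y_n + z·[3/4·y_n + 1/4·y_{n+1}] ⇒ (1 − 1/4z)y_{n+1} = (1 + 3/4z)y_n
  so R(z) = (1 + 3/4z)/(1 − 1/4z).

Find x<0 with |R(x)|<1.
x=-0.87: |R|=0.2854
R=−1: 1+3/4x = −1+1/4x ⇒ -1/2x=2 ⇒ x=2/(-1/2)=-4.0000
Confirm numerically:
  x=-3.040: |R|=0.72727 <1
  x=-2.941: |R|=0.69486 <1
  x=-2.314: |R|=0.46595 <1
  x=-2.264: |R|=0.44572 <1
  x=-4.471: |R|=1.11120 >1
  x=-4.442: |R|=1.10471 >1
  x=-4.362: |R|=1.08658 >1
Interval (-4.0000, 0).

(-4.0000,0); λ=-7 ⇒ h* = (4)/7 = 0.5714.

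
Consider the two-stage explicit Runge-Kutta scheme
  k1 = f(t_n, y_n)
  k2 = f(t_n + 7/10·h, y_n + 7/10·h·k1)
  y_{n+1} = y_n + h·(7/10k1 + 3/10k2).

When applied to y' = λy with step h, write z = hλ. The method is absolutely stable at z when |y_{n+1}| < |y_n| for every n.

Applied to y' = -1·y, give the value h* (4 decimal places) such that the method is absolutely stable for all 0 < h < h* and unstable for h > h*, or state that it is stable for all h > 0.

(-4.7619,0); λ=-1 ⇒ h* = (100/21)/1 = 4.7619.

On y'=λy, z=hλ:
  k1=λy_n ⇒ h·k1=z·y_n;  k2=λ(1+7/10z)y_n ⇒ h·k2=z(1+7/10z)y_n
  y_{n+1}/y_n = 1 + 7/10z + 3/10z(1+7/10z) = 1 + z + 21/100z²
  ⇒ R(z) = 1 + z + 21/100z².

Find x<0 with |R(x)|<1.
x=-0.96: |R|=0.2335
R=1: x+21/100x²=0 ⇒ x=−100/21=-4.7619; min R=1−1/(4·21/100)=-0.1905>−1
Confirm numerically:
  x=-3.218: |R|=0.04334 <1
  x=-2.738: |R|=0.16370 <1
  x=-2.253: |R|=0.18704 <1
  x=-5.258: |R|=1.54778 >1
  x=-5.024: |R|=1.27652 >1
So |R|<1 on (-4.7619, 0).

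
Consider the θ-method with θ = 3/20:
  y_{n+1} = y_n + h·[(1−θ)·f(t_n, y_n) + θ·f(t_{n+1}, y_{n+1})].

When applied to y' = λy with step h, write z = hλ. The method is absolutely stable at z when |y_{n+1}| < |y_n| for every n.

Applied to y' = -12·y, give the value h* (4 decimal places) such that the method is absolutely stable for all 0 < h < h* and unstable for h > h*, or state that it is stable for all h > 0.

With y'=λy (z=hλ):
  y_{n+1} = y_n + z·[17/20·y_n + 3/20·y_{n+1}] ⇒ (1 − 3/20z)y_{n+1} = (1 + 17/20z)y_n
  so R(z) = (1 + 17/20z)/(1 − 3/20z).

Boundary: |R(x)|=1, x<0.
x=-0.69: |R|=0.3747
R=−1: 1+17/20x = −1+3/20x ⇒ -7/10x=2 ⇒ x=2/(-7/10)=-2.8571
Confirm numerically:
  x=-2.651: |R|=0.89676 <1
  x=-2.478: |R|=0.80652 <1
  x=-2.342: |R|=0.73315 <1
  x=-1.920: |R|=0.49068 <1
  x=-3.229: |R|=1.17536 >1
  x=-3.227: |R|=1.17446 >1
Stable set (-2.8571, 0).

(-2.8571,0); λ=-12 ⇒ h* = (20/7)/12 = 0.2381.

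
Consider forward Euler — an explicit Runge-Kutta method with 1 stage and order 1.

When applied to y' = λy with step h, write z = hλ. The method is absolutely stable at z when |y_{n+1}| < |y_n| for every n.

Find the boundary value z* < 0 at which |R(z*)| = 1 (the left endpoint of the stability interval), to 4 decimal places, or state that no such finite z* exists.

z* = -2.0000.

With y'=λy (z=hλ):
  order 1, 1-stage ⇒ R(z)=1+z
  (e.g. R(-0.49)=0.51000, |R|=0.51000)

Solve |R(x)|<1 on ℝ⁻.
x=-0.49: |R|=0.5100
|R(-2.1)|=1.1000 |R(-1.5)|=0.5000 |R(-1.12)|=0.1200
Bisect:
  x_lo=-2.5589 |R|=1.5589  x_hi=-0.1468 |R|=0.8532
  mid=-1.35286 |R|=0.35286 →hi
  mid=-1.95590 |R|=0.95590 →hi
  mid=-2.25742 |R|=1.25742 →lo
  mid=-2.10666 |R|=1.10666 →lo
  mid=-2.03128 |R|=1.03128 →lo
  mid=-1.99359 |R|=0.99359 →hi
  mid=-2.01243 |R|=1.01243 →lo
  ...
  [-2.00007,-1.99992] ⇒ x*=-2.0000
Interval (-2.0000, 0).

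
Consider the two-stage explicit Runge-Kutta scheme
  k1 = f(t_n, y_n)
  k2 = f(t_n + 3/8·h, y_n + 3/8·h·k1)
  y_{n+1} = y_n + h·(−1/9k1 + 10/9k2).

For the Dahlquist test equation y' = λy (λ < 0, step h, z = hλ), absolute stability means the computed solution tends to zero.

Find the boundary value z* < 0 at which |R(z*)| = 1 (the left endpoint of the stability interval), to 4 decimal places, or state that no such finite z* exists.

z* = -2.4000.

With y'=λy (z=hλ):
  k1=λy_n ⇒ h·k1=z·y_n;  k2=λ(1+3/8z)y_n ⇒ h·k2=z(1+3/8z)y_n
  y_{n+1}/y_n = 1 − 1/9z + 10/9z(1+3/8z) = 1 + z + 5/12z²
  Hence R(z) = 1 + z + 5/12z².

Solve |R(x)|<1 on ℝ⁻.
x=-0.77: |R|=0.4770
R=1: x+5/12x²=0 ⇒ x=−12/5=-2.4000; min R=1−1/(4·5/12)=0.4000>−1
Confirm numerically:
  x=-2.332: |R|=0.93393 <1
  x=-1.856: |R|=0.57931 <1
  x=-1.239: |R|=0.40063 <1
  x=-2.900: |R|=1.60417 >1
  x=-2.584: |R|=1.19811 >1
  x=-2.459: |R|=1.06045 >1
Stable set (-2.4000, 0).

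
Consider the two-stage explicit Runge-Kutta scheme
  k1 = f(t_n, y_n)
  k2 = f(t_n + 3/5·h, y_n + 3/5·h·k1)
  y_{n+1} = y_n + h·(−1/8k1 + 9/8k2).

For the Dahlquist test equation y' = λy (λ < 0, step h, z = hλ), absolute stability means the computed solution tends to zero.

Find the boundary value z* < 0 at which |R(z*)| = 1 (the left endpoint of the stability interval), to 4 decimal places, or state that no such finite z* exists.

Test eqn y'=λy, z=hλ:
  k1=λy_n ⇒ h·k1=z·y_n;  k2=λ(1+3/5z)y_n ⇒ h·k2=z(1+3/5z)y_n
  y_{n+1}/y_n = 1 − 1/8z + 9/8z(1+3/5z) = 1 + z + 27/40z²
  Hence R(z) = 1 + z + 27/40z².

Need |R(x)|<1, x<0.
x=-0.74: |R|=0.6296
R=1: x+27/40x²=0 ⇒ x=−40/27=-1.4815; min R=1−1/(4·27/40)=0.6296>−1
Confirm numerically:
  x=-1.421: |R|=0.94199 <1
  x=-1.271: |R|=0.81942 <1
  x=-1.037: |R|=0.68887 <1
  x=-1.729: |R|=1.28887 >1
  x=-1.676: |R|=1.22006 >1
Interval (-1.4815, 0).

z* = -1.4815.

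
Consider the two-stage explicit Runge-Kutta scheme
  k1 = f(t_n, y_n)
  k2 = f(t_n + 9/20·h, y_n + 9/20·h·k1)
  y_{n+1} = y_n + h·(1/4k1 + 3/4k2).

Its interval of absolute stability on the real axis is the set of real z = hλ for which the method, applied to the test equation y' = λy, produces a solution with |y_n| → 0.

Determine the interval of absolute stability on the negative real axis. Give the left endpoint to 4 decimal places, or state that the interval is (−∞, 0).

(-2.9630, 0).

Test eqn y'=λy, z=hλ:
  k1=λy_n ⇒ h·k1=z·y_n;  k2=λ(1+9/20z)y_n ⇒ h·k2=z(1+9/20z)y_n
  y_{n+1}/y_n = 1 + 1/4z + 3/4z(1+9/20z) = 1 + z + 27/80z²
  Hence R(z) = 1 + z + 27/80z².

Need |R(x)|<1, x<0.
x=-1.15: |R|=0.2963
R=1: x+27/80x²=0 ⇒ x=−80/27=-2.9630; min R=1−1/(4·27/80)=0.2593>−1
Confirm numerically:
  x=-2.918: |R|=0.95572 <1
  x=-2.693: |R|=0.75463 <1
  x=-1.631: |R|=0.26680 <1
  x=-3.259: |R|=1.32561 >1
  x=-3.126: |R|=1.17201 >1
So |R|<1 on (-2.9630, 0).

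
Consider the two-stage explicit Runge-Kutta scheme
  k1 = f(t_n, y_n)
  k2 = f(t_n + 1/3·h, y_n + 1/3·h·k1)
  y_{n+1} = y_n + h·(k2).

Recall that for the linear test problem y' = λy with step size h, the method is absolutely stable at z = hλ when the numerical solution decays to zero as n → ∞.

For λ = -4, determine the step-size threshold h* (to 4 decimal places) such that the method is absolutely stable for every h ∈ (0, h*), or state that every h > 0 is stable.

With y'=λy (z=hλ):
  k1=λy_n ⇒ h·k1=z·y_n;  k2=λ(1+1/3z)y_n ⇒ h·k2=z(1+1/3z)y_n
  y_{n+1}/y_n = 1 + z(1+1/3z) = 1 + z + 1/3z²
  so R(z) = 1 + z + 1/3z².

Need |R(x)|<1, x<0.
x=-0.43: |R|=0.6316
R=1: x+1/3x²=0 ⇒ x=−3=-3.0000; min R=1−1/(4·1/3)=0.2500>−1
Confirm numerically:
  x=-2.361: |R|=0.49711 <1
  x=-1.886: |R|=0.29967 <1
  x=-1.748: |R|=0.27050 <1
  x=-3.557: |R|=1.66042 >1
  x=-3.162: |R|=1.17075 >1
  x=-3.049: |R|=1.04980 >1
So |R|<1 on (-3.0000, 0).

(-3.0000,0); λ=-4 ⇒ h* = (3)/4 = 0.7500.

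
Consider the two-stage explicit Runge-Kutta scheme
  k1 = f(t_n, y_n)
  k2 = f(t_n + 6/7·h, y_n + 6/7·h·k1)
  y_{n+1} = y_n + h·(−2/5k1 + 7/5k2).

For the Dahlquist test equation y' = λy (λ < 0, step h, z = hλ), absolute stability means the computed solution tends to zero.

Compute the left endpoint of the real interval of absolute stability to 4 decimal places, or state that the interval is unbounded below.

left endpoint -0.8333.

On y'=λy, z=hλ:
  k1=λy_n ⇒ h·k1=z·y_n;  k2=λ(1+6/7z)y_n ⇒ h·k2=z(1+6/7z)y_n
  y_{n+1}/y_n = 1 − 2/5z + 7/5z(1+6/7z) = 1 + z + 6/5z²
  R(z) = 1 + z + 6/5z².

Solve |R(x)|<1 on ℝ⁻.
x=-0.34: |R|=0.7987
R=1: x+6/5x²=0 ⇒ x=−5/6=-0.8333; min R=1−1/(4·6/5)=0.7917>−1
Confirm numerically:
  x=-0.686: |R|=0.87872 <1
  x=-0.498: |R|=0.79960 <1
  x=-0.422: |R|=0.79170 <1
  x=-0.381: |R|=0.79319 <1
  x=-1.157: |R|=1.44938 >1
  x=-0.911: |R|=1.08491 >1
Stable set (-0.8333, 0).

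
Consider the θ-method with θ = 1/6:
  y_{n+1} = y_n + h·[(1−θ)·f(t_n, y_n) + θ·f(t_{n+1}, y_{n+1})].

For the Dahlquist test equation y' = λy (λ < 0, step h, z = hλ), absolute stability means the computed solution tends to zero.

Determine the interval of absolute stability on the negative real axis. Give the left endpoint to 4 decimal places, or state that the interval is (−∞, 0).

Test eqn y'=λy, z=hλ:
  y_{n+1} = y_n + z·[5/6·y_n + 1/6·y_{n+1}] ⇒ (1 − 1/6z)y_{n+1} = (1 + 5/6z)y_n
  ⇒ R(z) = (1 + 5/6z)/(1 − 1/6z).

Find x<0 with |R(x)|<1.
x=-0.55: |R|=0.4962
R=−1: 1+5/6x = −1+1/6x ⇒ -2/3x=2 ⇒ x=2/(-2/3)=-3.0000
Confirm numerically:
  x=-2.074: |R|=0.54124 <1
  x=-1.788: |R|=0.37750 <1
  x=-1.755: |R|=0.35783 <1
  x=-3.455: |R|=1.19249 >1
  x=-3.158: |R|=1.06901 >1
Interval (-3.0000, 0).

z∈(-3.0000,0).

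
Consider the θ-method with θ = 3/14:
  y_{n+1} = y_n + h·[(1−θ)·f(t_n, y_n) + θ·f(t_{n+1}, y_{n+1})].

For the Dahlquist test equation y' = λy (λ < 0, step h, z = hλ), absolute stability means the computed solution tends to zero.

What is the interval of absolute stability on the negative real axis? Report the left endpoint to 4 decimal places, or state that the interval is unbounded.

On y'=λy, z=hλ:
  y_{n+1} = y_n + z·[11/14·y_n + 3/14·y_{n+1}] ⇒ (1 − 3/14z)y_{n+1} = (1 + 11/14z)y_n
  so R(z) = (1 + 11/14z)/(1 − 3/14z).

Solve |R(x)|<1 on ℝ⁻.
x=-1.22: |R|=0.0328
R=−1: 1+11/14x = −1+3/14x ⇒ -4/7x=2 ⇒ x=2/(-4/7)=-3.5000
Confirm numerically:
  x=-3.431: |R|=0.97728 <1
  x=-2.885: |R|=0.78283 <1
  x=-2.460: |R|=0.61085 <1
  x=-1.430: |R|=0.09459 <1
  x=-3.755: |R|=1.08074 >1
  x=-3.665: |R|=1.05281 >1
So |R|<1 on (-3.5000, 0).

z∈(-3.5000,0).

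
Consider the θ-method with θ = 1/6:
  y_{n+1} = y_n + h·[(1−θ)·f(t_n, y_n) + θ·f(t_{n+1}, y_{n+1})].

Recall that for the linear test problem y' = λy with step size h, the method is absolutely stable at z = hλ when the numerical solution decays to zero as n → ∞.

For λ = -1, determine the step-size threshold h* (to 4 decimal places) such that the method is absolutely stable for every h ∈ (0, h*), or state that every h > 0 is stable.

On y'=λy, z=hλ:
  y_{n+1} = y_n + z·[5/6·y_n + 1/6·y_{n+1}] ⇒ (1 − 1/6z)y_{n+1} = (1 + 5/6z)y_n
  ⇒ R(z) = (1 + 5/6z)/(1 − 1/6z).

Need |R(x)|<1, x<0.
x=-0.96: |R|=0.1724
R=−1: 1+5/6x = −1+1/6x ⇒ -2/3x=2 ⇒ x=2/(-2/3)=-3.0000
Confirm numerically:
  x=-2.645: |R|=0.83574 <1
  x=-2.613: |R|=0.82027 <1
  x=-1.569: |R|=0.24376 <1
  x=-1.461: |R|=0.17491 <1
  x=-3.489: |R|=1.20613 >1
  x=-3.037: |R|=1.01638 >1
Stable set (-3.0000, 0).

(-3.0000,0); λ=-1 ⇒ h* = (3)/1 = 3.0000.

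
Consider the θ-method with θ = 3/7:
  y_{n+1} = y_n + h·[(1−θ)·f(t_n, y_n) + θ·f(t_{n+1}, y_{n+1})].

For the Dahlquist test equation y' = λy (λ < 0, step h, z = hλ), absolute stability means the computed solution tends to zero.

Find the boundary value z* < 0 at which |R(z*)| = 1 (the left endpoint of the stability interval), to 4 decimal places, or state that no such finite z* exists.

On y'=λy, z=hλ:
  y_{n+1} = y_n + z·[4/7·y_n + 3/7·y_{n+1}] ⇒ (1 − 3/7z)y_{n+1} = (1 + 4/7z)y_n
  so R(z) = (1 + 4/7z)/(1 − 3/7z).

Need |R(x)|<1, x<0.
x=-1.26: |R|=0.1818
R=−1: 1+4/7x = −1+3/7x ⇒ -1/7x=2 ⇒ x=2/(-1/7)=-14.0000
Confirm numerically:
  x=-11.364: |R|=0.93585 <1
  x=-9.329: |R|=0.86649 <1
  x=-7.940: |R|=0.80337 <1
  x=-14.458: |R|=1.00909 >1
  x=-14.185: |R|=1.00373 >1
  x=-14.088: |R|=1.00179 >1
Stable set (-14.0000, 0).

left endpoint -14.0000.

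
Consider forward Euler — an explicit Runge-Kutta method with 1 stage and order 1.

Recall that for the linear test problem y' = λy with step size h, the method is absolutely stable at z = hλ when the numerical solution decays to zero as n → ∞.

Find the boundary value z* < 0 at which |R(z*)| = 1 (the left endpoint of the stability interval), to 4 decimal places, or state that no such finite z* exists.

left endpoint -2.0000.

On y'=λy, z=hλ:
  order 1, 1-stage ⇒ R(z)=1+z
  (e.g. R(-0.99)=0.01000, |R|=0.01000)

Need |R(x)|<1, x<0.
x=-0.99: |R|=0.0100
|R(-2)|=1.0000 |R(-1.87)|=0.8700 |R(-0.68)|=0.3200
Bisect:
  x_lo=-2.4711 |R|=1.4711  x_hi=-0.2811 |R|=0.7189
  mid=-1.37613 |R|=0.37613 →hi
  mid=-1.92364 |R|=0.92364 →hi
  mid=-2.19739 |R|=1.19739 →lo
  mid=-2.06051 |R|=1.06051 →lo
  mid=-1.99208 |R|=0.99208 →hi
  mid=-2.02630 |R|=1.02630 →lo
  mid=-2.00919 |R|=1.00919 →lo
  mid=-2.00063 |R|=1.00063 →lo
  ...
  [-2.00010,-1.99996] ⇒ x*=-2.0000
So |R|<1 on (-2.0000, 0).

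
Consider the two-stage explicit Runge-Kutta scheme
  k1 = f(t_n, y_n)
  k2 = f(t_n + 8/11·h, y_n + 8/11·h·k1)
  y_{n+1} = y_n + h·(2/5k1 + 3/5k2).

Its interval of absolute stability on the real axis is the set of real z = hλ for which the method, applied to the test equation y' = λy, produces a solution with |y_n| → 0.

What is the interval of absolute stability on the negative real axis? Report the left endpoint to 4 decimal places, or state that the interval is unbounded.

(-2.2917, 0).

With y'=λy (z=hλ):
  k1=λy_n ⇒ h·k1=z·y_n;  k2=λ(1+8/11z)y_n ⇒ h·k2=z(1+8/11z)y_n
  y_{n+1}/y_n = 1 + 2/5z + 3/5z(1+8/11z) = 1 + z + 24/55z²
  ⇒ R(z) = 1 + z + 24/55z².

Solve |R(x)|<1 on ℝ⁻.
x=-0.55: |R|=0.5820
R=1: x+24/55x²=0 ⇒ x=−55/24=-2.2917; min R=1−1/(4·24/55)=0.4271>−1
Confirm numerically:
  x=-1.561: |R|=0.50230 <1
  x=-1.522: |R|=0.48883 <1
  x=-1.474: |R|=0.47408 <1
  x=-1.252: |R|=0.43200 <1
  x=-2.760: |R|=1.56404 >1
  x=-2.710: |R|=1.49470 >1
  x=-2.450: |R|=1.16927 >1
So |R|<1 on (-2.2917, 0).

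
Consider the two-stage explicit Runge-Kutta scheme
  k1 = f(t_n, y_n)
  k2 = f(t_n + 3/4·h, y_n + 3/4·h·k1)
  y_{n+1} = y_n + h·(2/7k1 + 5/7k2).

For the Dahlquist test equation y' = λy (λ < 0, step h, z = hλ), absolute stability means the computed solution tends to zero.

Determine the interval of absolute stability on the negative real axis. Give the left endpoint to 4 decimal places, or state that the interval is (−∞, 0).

(-1.8667, 0).

Set f=λy, z=hλ:
  k1=λy_n ⇒ h·k1=z·y_n;  k2=λ(1+3/4z)y_n ⇒ h·k2=z(1+3/4z)y_n
  y_{n+1}/y_n = 1 + 2/7z + 5/7z(1+3/4z) = 1 + z + 15/28z²
  Hence R(z) = 1 + z + 15/28z².

Find x<0 with |R(x)|<1.
x=-1.46: |R|=0.6819
R=1: x+15/28x²=0 ⇒ x=−28/15=-1.8667; min R=1−1/(4·15/28)=0.5333>−1
Confirm numerically:
  x=-1.738: |R|=0.88020 <1
  x=-1.709: |R|=0.85565 <1
  x=-1.214: |R|=0.57553 <1
  x=-0.925: |R|=0.53337 <1
  x=-2.158: |R|=1.33680 >1
  x=-1.891: |R|=1.02465 >1
So |R|<1 on (-1.8667, 0).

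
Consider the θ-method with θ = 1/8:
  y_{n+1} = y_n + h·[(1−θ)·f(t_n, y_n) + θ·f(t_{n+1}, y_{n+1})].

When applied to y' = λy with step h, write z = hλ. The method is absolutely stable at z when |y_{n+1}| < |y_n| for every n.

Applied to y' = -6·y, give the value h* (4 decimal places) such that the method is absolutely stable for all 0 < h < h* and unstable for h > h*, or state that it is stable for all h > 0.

Test eqn y'=λy, z=hλ:
  y_{n+1} = y_n + z·[7/8·y_n + 1/8·y_{n+1}] ⇒ (1 − 1/8z)y_{n+1} = (1 + 7/8z)y_n
  so R(z) = (1 + 7/8z)/(1 − 1/8z).

Find x<0 with |R(x)|<1.
x=-0.34: |R|=0.6739
R=−1: 1+7/8x = −1+1/8x ⇒ -3/4x=2 ⇒ x=2/(-3/4)=-2.6667
Confirm numerically:
  x=-2.440: |R|=0.86973 <1
  x=-2.387: |R|=0.83845 <1
  x=-1.980: |R|=0.58717 <1
  x=-1.744: |R|=0.43186 <1
  x=-3.218: |R|=1.29488 >1
  x=-3.213: |R|=1.29234 >1
  x=-2.818: |R|=1.08393 >1
Interval (-2.6667, 0).

(-2.6667,0); λ=-6 ⇒ h* = (8/3)/6 = 0.4444.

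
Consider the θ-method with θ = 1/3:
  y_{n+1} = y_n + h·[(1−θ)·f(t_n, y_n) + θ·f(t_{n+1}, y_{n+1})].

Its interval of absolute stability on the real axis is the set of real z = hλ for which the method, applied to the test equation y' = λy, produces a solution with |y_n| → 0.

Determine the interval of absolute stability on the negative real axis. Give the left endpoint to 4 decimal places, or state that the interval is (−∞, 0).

Set f=λy, z=hλ:
  y_{n+1} = y_n + z·[2/3·y_n + 1/3·y_{n+1}] ⇒ (1 − 1/3z)y_{n+1} = (1 + 2/3z)y_n
  ⇒ R(z) = (1 + 2/3z)/(1 − 1/3z).

Need |R(x)|<1, x<0.
x=-0.87: |R|=0.3256
R=−1: 1+2/3x = −1+1/3x ⇒ -1/3x=2 ⇒ x=2/(-1/3)=-6.0000
Confirm numerically:
  x=-3.972: |R|=0.70912 <1
  x=-3.628: |R|=0.64212 <1
  x=-3.187: |R|=0.54534 <1
  x=-6.282: |R|=1.03038 >1
  x=-6.173: |R|=1.01886 >1
  x=-6.128: |R|=1.01402 >1
So |R|<1 on (-6.0000, 0).

(-6.0000, 0).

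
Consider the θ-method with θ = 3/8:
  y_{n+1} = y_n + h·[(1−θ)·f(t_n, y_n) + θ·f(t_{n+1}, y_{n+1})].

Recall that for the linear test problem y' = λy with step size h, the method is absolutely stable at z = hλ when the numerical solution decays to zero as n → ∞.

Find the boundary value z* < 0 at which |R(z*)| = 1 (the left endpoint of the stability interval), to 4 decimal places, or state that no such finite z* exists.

z* = -8.0000.

Test eqn y'=λy, z=hλ:
  y_{n+1} = y_n + z·[5/8·y_n + 3/8·y_{n+1}] ⇒ (1 − 3/8z)y_{n+1} = (1 + 5/8z)y_n
  R(z) = (1 + 5/8z)/(1 − 3/8z).

Need |R(x)|<1, x<0.
x=-1.66: |R|=0.0231
R=−1: 1+5/8x = −1+3/8x ⇒ -1/4x=2 ⇒ x=2/(-1/4)=-8.0000
Confirm numerically:
  x=-6.385: |R|=0.88105 <1
  x=-6.319: |R|=0.87528 <1
  x=-3.261: |R|=0.46702 <1
  x=-8.392: |R|=1.02363 >1
  x=-8.355: |R|=1.02147 >1
  x=-8.326: |R|=1.01977 >1
Interval (-8.0000, 0).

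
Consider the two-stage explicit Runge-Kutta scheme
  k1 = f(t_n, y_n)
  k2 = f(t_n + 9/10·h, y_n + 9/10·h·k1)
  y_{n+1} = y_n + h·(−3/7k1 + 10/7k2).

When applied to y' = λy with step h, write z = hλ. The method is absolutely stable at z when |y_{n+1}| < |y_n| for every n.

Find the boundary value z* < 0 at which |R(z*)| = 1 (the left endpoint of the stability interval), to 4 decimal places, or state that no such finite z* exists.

On y'=λy, z=hλ:
  k1=λy_n ⇒ h·k1=z·y_n;  k2=λ(1+9/10z)y_n ⇒ h·k2=z(1+9/10z)y_n
  y_{n+1}/y_n = 1 − 3/7z + 10/7z(1+9/10z) = 1 + z + 9/7z²
  R(z) = 1 + z + 9/7z².

Need |R(x)|<1, x<0.
x=-1.48: |R|=2.3362
R=1: x+9/7x²=0 ⇒ x=−7/9=-0.7778; min R=1−1/(4·9/7)=0.8056>−1
Confirm numerically:
  x=-0.634: |R|=0.88280 <1
  x=-0.625: |R|=0.87723 <1
  x=-0.490: |R|=0.81870 <1
  x=-1.291: |R|=1.85188 >1
  x=-1.207: |R|=1.66609 >1
Stable set (-0.7778, 0).

left endpoint -0.7778.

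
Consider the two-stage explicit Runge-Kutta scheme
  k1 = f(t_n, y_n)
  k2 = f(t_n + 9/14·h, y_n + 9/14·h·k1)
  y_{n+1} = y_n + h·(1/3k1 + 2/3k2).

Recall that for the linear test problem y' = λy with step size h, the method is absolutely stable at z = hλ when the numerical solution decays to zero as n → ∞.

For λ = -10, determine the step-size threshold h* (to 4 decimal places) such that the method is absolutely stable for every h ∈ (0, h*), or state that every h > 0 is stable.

(-2.3333,0); λ=-10 ⇒ h* = (7/3)/10 = 0.2333.

With y'=λy (z=hλ):
  k1=λy_n ⇒ h·k1=z·y_n;  k2=λ(1+9/14z)y_n ⇒ h·k2=z(1+9/14z)y_n
  y_{n+1}/y_n = 1 + 1/3z + 2/3z(1+9/14z) = 1 + z + 3/7z²
  ⇒ R(z) = 1 + z + 3/7z².

Need |R(x)|<1, x<0.
x=-1.45: |R|=0.4511
R=1: x+3/7x²=0 ⇒ x=−7/3=-2.3333; min R=1−1/(4·3/7)=0.4167>−1
Confirm numerically:
  x=-2.249: |R|=0.91871 <1
  x=-1.797: |R|=0.58695 <1
  x=-1.724: |R|=0.54979 <1
  x=-2.686: |R|=1.40597 >1
  x=-2.619: |R|=1.32064 >1
  x=-2.530: |R|=1.21324 >1
So |R|<1 on (-2.3333, 0).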